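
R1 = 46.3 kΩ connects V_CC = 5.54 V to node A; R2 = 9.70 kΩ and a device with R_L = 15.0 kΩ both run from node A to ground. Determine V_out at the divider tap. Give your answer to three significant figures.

R2 ‖ R_L = (9.70 × 15.0)/(9.70 + 15.0) = 5.891 kΩ.
Now apply the divider: V_out = 5.54 × 0.1129 = 0.6253 V.

V_out ≈ 0.625 V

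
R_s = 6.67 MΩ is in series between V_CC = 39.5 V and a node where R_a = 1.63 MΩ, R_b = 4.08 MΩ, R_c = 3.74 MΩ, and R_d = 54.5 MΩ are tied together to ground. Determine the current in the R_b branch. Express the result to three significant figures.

Combine the parallel branches: R_p = (1/1.63 + 1/4.08 + 1/3.74 + 1/54.5)⁻¹ = 0.8739 MΩ.
V_A by voltage divider: V_A = 39.5 × 0.8739/(6.67 + 0.8739) = 4.576 V.
Branch current I = V_A/R_b = 4.576/4.08 = 1.121 µA.

I ≈ 1.12 µA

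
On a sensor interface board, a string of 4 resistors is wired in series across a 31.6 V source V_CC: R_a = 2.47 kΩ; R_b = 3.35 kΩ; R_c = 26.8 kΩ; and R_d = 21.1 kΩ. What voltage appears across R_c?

V ≈ 15.8 V

ΣR = 2.47 + 3.35 + 26.8 + 21.1 = 53.72 kΩ.
V = V_CC · R/ΣR = 31.6 × 0.4989 = 15.76 V.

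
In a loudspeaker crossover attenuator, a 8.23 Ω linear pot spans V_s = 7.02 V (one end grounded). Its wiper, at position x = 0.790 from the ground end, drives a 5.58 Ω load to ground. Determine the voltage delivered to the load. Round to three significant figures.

V_out ≈ 4.46 V

Split the track: R_lower = x·R_p = 6.502 Ω, R_upper = (1−x)·R_p = 1.728 Ω.
Lower segment in parallel with the load: 6.502 ‖ 5.58 = 3.003 Ω.
V_out = 7.02 × 3.003/(1.728 + 3.003) = 4.456 V.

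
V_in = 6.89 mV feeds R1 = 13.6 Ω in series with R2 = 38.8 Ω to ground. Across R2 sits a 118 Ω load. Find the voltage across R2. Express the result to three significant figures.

R2 ‖ R_L = (38.8 × 118)/(38.8 + 118) = 29.20 Ω.
Then V_out = V_in · R2'/(R1 + R2') = 6.89 × 29.20/42.80 = 4.701 mV.

V_out ≈ 4.70 mV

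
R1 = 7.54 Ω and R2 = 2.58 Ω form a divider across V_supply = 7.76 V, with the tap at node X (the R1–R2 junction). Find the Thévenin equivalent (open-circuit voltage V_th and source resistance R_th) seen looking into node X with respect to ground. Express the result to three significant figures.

Open-circuit (no load on X): V_th = V_supply · R2/(R1 + R2) = 7.76 × 2.58/(7.540 + 2.58) = 1.978 V.
Looking into X with the source shorted: R_th = R1·R2/(R1+R2) = 7.540 × 2.58/10.12 = 1.922 Ω.

V_th ≈ 1.98 V, R_th ≈ 1.92 Ω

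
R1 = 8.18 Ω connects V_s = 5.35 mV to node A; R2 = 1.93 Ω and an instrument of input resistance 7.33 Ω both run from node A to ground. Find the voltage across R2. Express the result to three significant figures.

V_out ≈ 0.842 mV

First combine the lower leg with the load: R2 ‖ R_L = 1.528 Ω.
Then V_out = V_s · R2'/(R1 + R2') = 5.35 × 1.528/9.708 = 0.8419 mV.
(Unloaded it would be 1.02 mV; the load pulls it down.)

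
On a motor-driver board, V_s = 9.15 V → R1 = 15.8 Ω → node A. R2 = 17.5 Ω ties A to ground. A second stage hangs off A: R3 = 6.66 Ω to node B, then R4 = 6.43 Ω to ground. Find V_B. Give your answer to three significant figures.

Looking into the second stage from A: R3 + R4 = 13.09 Ω appears in parallel with R2.
Effective lower resistance at A: R2 ‖ 13.09 = 7.489 Ω.
First divider: V_A = V_s · 7.489/(15.8 + 7.489) = 2.942 V.
Then the unloaded second divider: V_B = V_A × R4/(R3+R4) = 2.942 × 0.4912 = 1.445 V.

V_B ≈ 1.45 V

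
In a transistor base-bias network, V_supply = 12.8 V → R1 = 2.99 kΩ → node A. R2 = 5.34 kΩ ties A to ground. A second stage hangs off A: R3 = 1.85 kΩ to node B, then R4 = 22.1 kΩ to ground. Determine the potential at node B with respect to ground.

V_B ≈ 7.01 V

Node A sees R2 in parallel with the series input of stage 2, R3 + R4 = 23.95 kΩ.
Effective lower resistance at A: R2 ‖ 23.95 = 4.366 kΩ.
V_A = 12.8 × 4.366/(2.99 + 4.366) = 7.597 V.
V_B = V_A × 0.9228 = 7.011 V.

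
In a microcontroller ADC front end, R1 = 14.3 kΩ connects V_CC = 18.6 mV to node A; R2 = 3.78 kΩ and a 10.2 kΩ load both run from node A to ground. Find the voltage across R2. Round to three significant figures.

R2 ‖ R_L = (3.78 × 10.2)/(3.78 + 10.2) = 2.758 kΩ.
Now apply the divider: V_out = 18.6 × 0.1617 = 3.007 mV.
(Unloaded it would be 3.89 mV; the load pulls it down.)

V_out ≈ 3.01 mV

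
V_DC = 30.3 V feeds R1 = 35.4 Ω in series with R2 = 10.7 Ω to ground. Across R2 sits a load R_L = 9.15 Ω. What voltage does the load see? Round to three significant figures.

R2 ‖ R_L = (10.7 × 9.15)/(10.7 + 9.15) = 4.932 Ω.
Voltage divider with the loaded lower leg: V_out = 30.3 × 4.932/(35.4 + 4.932) = 30.3 × 0.1223 = 3.705 V.
(Unloaded it would be 7.03 V; the load pulls it down.)

V_out ≈ 3.71 V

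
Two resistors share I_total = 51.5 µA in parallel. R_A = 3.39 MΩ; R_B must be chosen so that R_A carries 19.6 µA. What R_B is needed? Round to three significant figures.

The fraction through R_A equals R_B/(R_A+R_B).
With f = 0.3806, R_B = R_A · f/(1−f) = 3.39 × 0.6144 = 2.083 MΩ.

R_B ≈ 2.08 MΩ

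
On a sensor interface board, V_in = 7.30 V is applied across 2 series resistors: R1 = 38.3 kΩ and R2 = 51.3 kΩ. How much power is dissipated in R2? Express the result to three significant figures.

ΣR = 89.60 kΩ → I = 7.30/89.60 = 0.08147 mA.
V(R2) = I·R = 4.180 V; P = V·I = 4.180 × 0.08147 = 0.3405 mW.

P ≈ 0.341 mW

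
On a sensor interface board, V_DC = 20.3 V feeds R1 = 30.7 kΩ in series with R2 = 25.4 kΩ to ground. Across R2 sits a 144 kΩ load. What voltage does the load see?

V_out ≈ 8.38 V

R2 ‖ R_L = (25.4 × 144)/(25.4 + 144) = 21.59 kΩ.
Now apply the divider: V_out = 20.3 × 0.4129 = 8.382 V.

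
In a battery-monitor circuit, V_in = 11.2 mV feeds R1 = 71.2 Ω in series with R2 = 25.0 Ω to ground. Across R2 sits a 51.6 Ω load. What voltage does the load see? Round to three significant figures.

V_out ≈ 2.14 mV

R2 ‖ R_L = (25.0 × 51.6)/(25.0 + 51.6) = 16.84 Ω.
Now apply the divider: V_out = 11.2 × 0.1913 = 2.142 mV.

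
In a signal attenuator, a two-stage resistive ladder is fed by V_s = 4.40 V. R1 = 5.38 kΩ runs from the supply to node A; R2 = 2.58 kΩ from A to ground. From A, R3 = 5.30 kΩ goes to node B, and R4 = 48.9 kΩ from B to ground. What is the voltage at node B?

V_B ≈ 1.25 V

Node A sees R2 in parallel with the series input of stage 2, R3 + R4 = 54.20 kΩ.
Effective lower resistance at A: R2 ‖ 54.20 = 2.463 kΩ.
So V_A = 4.40 × 0.3140 = 1.382 V.
Then the unloaded second divider: V_B = V_A × R4/(R3+R4) = 1.382 × 0.9022 = 1.247 V.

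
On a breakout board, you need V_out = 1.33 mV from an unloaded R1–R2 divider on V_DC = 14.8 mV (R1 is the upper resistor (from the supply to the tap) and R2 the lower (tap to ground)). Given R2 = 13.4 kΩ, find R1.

The divider ratio is R2/(R1+R2) = 1.33/14.8 = 0.08986.
Rearranging, R1 = R2·(1−k)/k = 13.4 × 10.13 = 135.7 kΩ.

R1 ≈ 136 kΩ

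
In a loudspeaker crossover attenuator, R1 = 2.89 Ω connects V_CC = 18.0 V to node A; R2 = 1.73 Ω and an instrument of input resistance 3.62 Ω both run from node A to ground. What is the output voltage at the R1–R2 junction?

R2 ‖ R_L = (1.73 × 3.62)/(1.73 + 3.62) = 1.171 Ω.
Voltage divider with the loaded lower leg: V_out = 18.0 × 1.171/(2.89 + 1.171) = 18.0 × 0.2883 = 5.189 V.
(Unloaded it would be 6.74 V; the load pulls it down.)

V_out ≈ 5.19 V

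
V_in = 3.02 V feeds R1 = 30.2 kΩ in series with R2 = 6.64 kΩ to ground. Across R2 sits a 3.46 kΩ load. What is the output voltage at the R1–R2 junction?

V_out ≈ 0.212 V

First combine the lower leg with the load: R2 ‖ R_L = 2.275 kΩ.
Now apply the divider: V_out = 3.02 × 0.07005 = 0.2115 V.
(Unloaded it would be 0.544 V; the load pulls it down.)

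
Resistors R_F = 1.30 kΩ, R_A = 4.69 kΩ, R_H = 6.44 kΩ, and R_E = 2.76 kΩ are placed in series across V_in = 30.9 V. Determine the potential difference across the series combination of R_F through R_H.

Series total: ΣR = 1.30 + 4.69 + 6.44 + 2.76 = 15.19 kΩ.
R_{R_F..R_H} = 1.30 + 4.69 + 6.44 = 12.43 kΩ.
By the voltage-divider rule, V = 30.9 × 12.43/15.19 = 25.29 V.

V ≈ 25.3 V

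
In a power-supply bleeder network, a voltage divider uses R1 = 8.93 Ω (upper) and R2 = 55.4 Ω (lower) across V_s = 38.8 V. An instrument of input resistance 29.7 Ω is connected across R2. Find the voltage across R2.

V_out ≈ 26.5 V

R2 ‖ R_L = (55.4 × 29.7)/(55.4 + 29.7) = 19.33 Ω.
Voltage divider with the loaded lower leg: V_out = 38.8 × 19.33/(8.93 + 19.33) = 38.8 × 0.6841 = 26.54 V.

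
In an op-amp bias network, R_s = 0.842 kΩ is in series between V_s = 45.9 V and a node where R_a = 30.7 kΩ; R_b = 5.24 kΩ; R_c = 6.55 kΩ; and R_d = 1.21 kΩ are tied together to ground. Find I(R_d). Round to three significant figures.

I ≈ 18.8 mA

Combine the parallel branches: R_p = (1/30.7 + 1/5.24 + 1/6.55 + 1/1.21)⁻¹ = 0.8316 kΩ.
Node voltage V_A = V_s · R_p/(R_s + R_p) = 45.9 × 0.4969 = 22.81 V.
I(R_d) = V_A / R_d = 22.81/1.21 = 18.85 mA.
(Equivalently: I_total = 27.43 mA, then current-divider fraction G_k/ΣG = 0.6873.)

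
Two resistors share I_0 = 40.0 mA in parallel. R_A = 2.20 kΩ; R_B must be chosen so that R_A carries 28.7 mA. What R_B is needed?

In a two-way split, I_A/I_0 = R_B/(R_A + R_B).
With f = 0.7175, R_B = R_A · f/(1−f) = 2.20 × 2.540 = 5.588 kΩ.

R_B ≈ 5.59 kΩ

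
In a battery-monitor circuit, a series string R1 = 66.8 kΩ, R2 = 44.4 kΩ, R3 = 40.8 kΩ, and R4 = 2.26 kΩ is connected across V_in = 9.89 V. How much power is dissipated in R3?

P ≈ 0.168 mW

Series current I = V_in/ΣR = 9.89/154.3 = 0.06411 mA.
P(R3) = I²·R3 = (0.06411)² × 40.8 = 0.1677 mW.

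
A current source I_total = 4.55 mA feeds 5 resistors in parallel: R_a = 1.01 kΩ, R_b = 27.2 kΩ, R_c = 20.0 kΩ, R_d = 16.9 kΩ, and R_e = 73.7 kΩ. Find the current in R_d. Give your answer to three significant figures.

Conductances: ΣG = 1/1.01 + 1/27.2 + 1/20.0 + 1/16.9 + 1/73.7 = 1.150 (1/kΩ).
By the current-divider rule, I = I_total · G_k/ΣG = 4.55 × 0.05147 = 0.2342 mA.

I ≈ 0.234 mA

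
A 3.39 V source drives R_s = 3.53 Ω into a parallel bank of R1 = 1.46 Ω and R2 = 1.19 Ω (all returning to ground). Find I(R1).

I ≈ 0.364 A

Parallel bank: R_p = 1/(1/1.46 + 1/1.19) = 0.6556 Ω.
Node voltage V_A = V_DC · R_p/(R_s + R_p) = 3.39 × 0.1566 = 0.5310 V.
Branch current I = V_A/R1 = 0.5310/1.46 = 0.3637 A.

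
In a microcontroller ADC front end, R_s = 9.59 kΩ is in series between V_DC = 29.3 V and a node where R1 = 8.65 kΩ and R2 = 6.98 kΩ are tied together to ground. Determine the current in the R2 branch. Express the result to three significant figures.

Parallel bank: R_p = 1/(1/8.65 + 1/6.98) = 3.863 kΩ.
V_A by voltage divider: V_A = 29.3 × 3.863/(9.59 + 3.863) = 8.413 V.
I(R2) = V_A / R2 = 8.413/6.98 = 1.205 mA.
(Check via current divider: I_total = 2.178 mA; share G_k/ΣG = 0.5534 → same result.)

I ≈ 1.21 mA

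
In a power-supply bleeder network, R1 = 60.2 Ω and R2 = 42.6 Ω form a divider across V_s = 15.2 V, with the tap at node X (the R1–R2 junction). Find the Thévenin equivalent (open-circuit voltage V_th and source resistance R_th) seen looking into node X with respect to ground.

V_th ≈ 6.30 V, R_th ≈ 24.9 Ω

V_th is the unloaded tap voltage: V_s · R2/(R1+R2) = 15.2 × 0.4144 = 6.299 V.
With V_s suppressed (replaced by a short), R_th = R1 ‖ R2 = (60.20 × 42.6)/(60.20 + 42.6) = 24.95 Ω.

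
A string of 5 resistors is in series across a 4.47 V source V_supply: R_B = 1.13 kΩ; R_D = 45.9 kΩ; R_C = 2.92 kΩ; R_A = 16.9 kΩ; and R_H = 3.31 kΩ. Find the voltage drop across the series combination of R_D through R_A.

ΣR = 1.13 + 45.9 + 2.92 + 16.9 + 3.31 = 70.16 kΩ.
R_{R_D..R_A} = 45.9 + 2.92 + 16.9 = 65.72 kΩ.
By the voltage-divider rule, V = 4.47 × 65.72/70.16 = 4.187 V.

V ≈ 4.19 V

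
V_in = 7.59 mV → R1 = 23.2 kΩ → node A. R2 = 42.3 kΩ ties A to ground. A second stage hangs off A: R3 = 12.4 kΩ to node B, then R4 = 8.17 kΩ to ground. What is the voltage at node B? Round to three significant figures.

V_B ≈ 1.13 mV

The second stage (R3 + R4 = 20.57 kΩ) loads node A in parallel with R2.
R2 ‖ (R3+R4) = 13.84 kΩ.
So V_A = 7.59 × 0.3736 = 2.836 mV.
Then the unloaded second divider: V_B = V_A × R4/(R3+R4) = 2.836 × 0.3972 = 1.126 mV.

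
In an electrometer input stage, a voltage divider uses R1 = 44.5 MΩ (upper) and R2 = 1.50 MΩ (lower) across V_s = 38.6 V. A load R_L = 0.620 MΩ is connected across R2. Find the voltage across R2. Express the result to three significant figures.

V_out ≈ 0.377 V

The load sits in parallel with R2, giving an effective lower resistance R2' = R2·R_L/(R2+R_L) = 0.4387 MΩ.
Then V_out = V_s · R2'/(R1 + R2') = 38.6 × 0.4387/44.94 = 0.3768 V.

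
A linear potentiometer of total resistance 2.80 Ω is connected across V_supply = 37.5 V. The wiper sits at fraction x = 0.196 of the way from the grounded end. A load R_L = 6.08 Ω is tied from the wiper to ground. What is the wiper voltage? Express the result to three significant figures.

V_out ≈ 6.85 V

Lower segment x·R_p = 0.5488 Ω; upper segment (1−x)·R_p = 2.251 Ω.
(x·R_p) ‖ R_L = 0.5034 Ω.
Loaded-divider output: V_out = 37.5 × 0.1827 = 6.853 V.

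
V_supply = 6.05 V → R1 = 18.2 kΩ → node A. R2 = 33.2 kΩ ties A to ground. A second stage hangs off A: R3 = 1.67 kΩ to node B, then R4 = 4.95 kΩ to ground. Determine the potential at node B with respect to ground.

Looking into the second stage from A: R3 + R4 = 6.620 kΩ appears in parallel with R2.
R2 ‖ (R3+R4) = 5.519 kΩ.
So V_A = 6.05 × 0.2327 = 1.408 V.
Then the unloaded second divider: V_B = V_A × R4/(R3+R4) = 1.408 × 0.7477 = 1.053 V.

V_B ≈ 1.05 V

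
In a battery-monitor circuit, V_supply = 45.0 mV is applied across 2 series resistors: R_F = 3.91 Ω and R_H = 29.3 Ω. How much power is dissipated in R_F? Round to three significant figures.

ΣR = 33.21 Ω → I = 45.0/33.21 = 1.355 mA.
P = I²R = 1.836 × 3.91 = 7.179 µW.

P ≈ 7.18 µW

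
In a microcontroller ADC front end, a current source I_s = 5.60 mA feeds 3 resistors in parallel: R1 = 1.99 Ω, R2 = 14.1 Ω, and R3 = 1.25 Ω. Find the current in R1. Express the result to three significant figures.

Conductances: ΣG = 1/1.99 + 1/14.1 + 1/1.25 = 1.373 (1/Ω).
R1 takes the fraction G_k/ΣG = 0.5025/1.373 = 0.3659, so I = 5.60 × 0.3659 = 2.049 mA.

I ≈ 2.05 mA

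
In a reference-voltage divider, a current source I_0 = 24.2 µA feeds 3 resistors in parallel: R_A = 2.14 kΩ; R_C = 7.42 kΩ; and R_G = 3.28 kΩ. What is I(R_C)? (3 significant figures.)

ΣG = 1/2.14 + 1/7.42 + 1/3.28 = 0.9069.
Current divider: I(R_C) = I_0 · G_k/ΣG = 24.2 × (0.1348/0.9069) = 24.2 × 0.1486 = 3.596 µA.

I ≈ 3.60 µA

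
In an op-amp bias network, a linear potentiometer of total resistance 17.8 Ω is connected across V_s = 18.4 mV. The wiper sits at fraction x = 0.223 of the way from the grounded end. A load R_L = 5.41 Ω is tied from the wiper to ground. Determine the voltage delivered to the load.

The pot divides into 13.83 Ω above the wiper and 3.969 Ω below.
(x·R_p) ‖ R_L = 2.290 Ω.
Loaded-divider output: V_out = 18.4 × 0.1420 = 2.613 mV.

V_out ≈ 2.61 mV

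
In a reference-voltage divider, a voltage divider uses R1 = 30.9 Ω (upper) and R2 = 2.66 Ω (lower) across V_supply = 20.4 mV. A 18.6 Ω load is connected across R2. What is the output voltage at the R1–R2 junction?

The load sits in parallel with R2, giving an effective lower resistance R2' = R2·R_L/(R2+R_L) = 2.327 Ω.
Now apply the divider: V_out = 20.4 × 0.07004 = 1.429 mV.

V_out ≈ 1.43 mV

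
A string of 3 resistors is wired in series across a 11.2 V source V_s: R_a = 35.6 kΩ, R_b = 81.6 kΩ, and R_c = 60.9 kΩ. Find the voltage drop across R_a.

V ≈ 2.24 V

Series total: ΣR = 35.6 + 81.6 + 60.9 = 178.1 kΩ.
V = V_s · R/ΣR = 11.2 × 0.1999 = 2.239 V.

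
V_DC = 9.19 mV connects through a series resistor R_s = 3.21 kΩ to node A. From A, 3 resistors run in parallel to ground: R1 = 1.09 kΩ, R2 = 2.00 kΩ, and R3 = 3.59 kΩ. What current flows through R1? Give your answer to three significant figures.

Parallel bank: R_p = 1/(1/1.09 + 1/2.00 + 1/3.59) = 0.5896 kΩ.
Node voltage V_A = V_DC · R_p/(R_s + R_p) = 9.19 × 0.1552 = 1.426 mV.
Branch current I = V_A/R1 = 1.426/1.09 = 1.308 µA.
(Check via current divider: I_total = 2.419 µA; share G_k/ΣG = 0.5409 → same result.)

I ≈ 1.31 µA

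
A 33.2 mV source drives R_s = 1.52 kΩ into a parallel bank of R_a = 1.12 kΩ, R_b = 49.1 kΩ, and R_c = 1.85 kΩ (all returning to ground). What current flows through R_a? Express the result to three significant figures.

I ≈ 9.24 µA

Combine the parallel branches: R_p = (1/1.12 + 1/49.1 + 1/1.85)⁻¹ = 0.6879 kΩ.
V_A = 33.2 × 0.6879/2.208 = 10.34 mV.
I(R_a) = V_A / R_a = 10.34/1.12 = 9.235 µA.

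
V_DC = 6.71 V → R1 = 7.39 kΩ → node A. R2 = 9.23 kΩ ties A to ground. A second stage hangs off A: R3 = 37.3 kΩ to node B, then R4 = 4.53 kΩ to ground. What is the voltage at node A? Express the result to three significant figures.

V_A ≈ 3.39 V

Node A sees R2 in parallel with the series input of stage 2, R3 + R4 = 41.83 kΩ.
R2 ‖ (R3+R4) = 7.562 kΩ.
First divider: V_A = V_DC · 7.562/(7.39 + 7.562) = 3.393 V.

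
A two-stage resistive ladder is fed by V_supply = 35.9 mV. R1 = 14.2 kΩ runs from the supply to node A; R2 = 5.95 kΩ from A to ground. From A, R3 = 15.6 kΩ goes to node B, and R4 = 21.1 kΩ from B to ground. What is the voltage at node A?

Node A sees R2 in parallel with the series input of stage 2, R3 + R4 = 36.70 kΩ.
R2 ‖ (R3+R4) = 5.120 kΩ.
First divider: V_A = V_supply · 5.120/(14.2 + 5.120) = 9.514 mV.

V_A ≈ 9.51 mV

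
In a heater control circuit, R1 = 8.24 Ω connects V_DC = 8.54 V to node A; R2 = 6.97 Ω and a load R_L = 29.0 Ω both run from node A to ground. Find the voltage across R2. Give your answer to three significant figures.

The load sits in parallel with R2, giving an effective lower resistance R2' = R2·R_L/(R2+R_L) = 5.619 Ω.
Then V_out = V_DC · R2'/(R1 + R2') = 8.54 × 5.619/13.86 = 3.463 V.

V_out ≈ 3.46 V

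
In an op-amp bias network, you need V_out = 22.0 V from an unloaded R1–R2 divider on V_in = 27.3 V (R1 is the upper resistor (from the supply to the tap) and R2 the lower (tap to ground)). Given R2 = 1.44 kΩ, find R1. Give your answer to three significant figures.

R1 ≈ 0.347 kΩ

Required fraction k = V_out/V_in = 0.8059.
Rearranging, R1 = R2·(1−k)/k = 1.44 × 0.2409 = 0.3469 kΩ.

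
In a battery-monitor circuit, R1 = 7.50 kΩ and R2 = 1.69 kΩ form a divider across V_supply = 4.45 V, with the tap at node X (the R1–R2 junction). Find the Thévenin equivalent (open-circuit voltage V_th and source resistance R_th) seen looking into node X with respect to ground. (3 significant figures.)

V_th is the unloaded tap voltage: V_supply · R2/(R1+R2) = 4.45 × 0.1839 = 0.8183 V.
Zeroing V_supply shorts the top of R1 to ground, so R_th = R1 ‖ R2 = 1.379 kΩ.

V_th ≈ 0.818 V, R_th ≈ 1.38 kΩ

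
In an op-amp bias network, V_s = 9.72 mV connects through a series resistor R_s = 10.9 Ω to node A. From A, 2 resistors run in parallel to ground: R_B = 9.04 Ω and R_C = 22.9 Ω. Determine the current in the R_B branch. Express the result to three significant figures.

I ≈ 0.401 mA

Combine the parallel branches: R_p = (1/9.04 + 1/22.9)⁻¹ = 6.481 Ω.
Node voltage V_A = V_s · R_p/(R_s + R_p) = 9.72 × 0.3729 = 3.625 mV.
Branch current I = V_A/R_B = 3.625/9.04 = 0.4009 mA.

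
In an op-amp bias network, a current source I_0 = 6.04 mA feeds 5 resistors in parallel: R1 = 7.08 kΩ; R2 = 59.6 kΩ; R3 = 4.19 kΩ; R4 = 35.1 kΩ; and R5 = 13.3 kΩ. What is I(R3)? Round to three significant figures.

I ≈ 2.88 mA

Total conductance ΣG = 1/7.08 + 1/59.6 + 1/4.19 + 1/35.1 + 1/13.3 = 0.5004 (units of 1/kΩ).
Current divider: I(R3) = I_0 · G_k/ΣG = 6.04 × (0.2387/0.5004) = 6.04 × 0.4770 = 2.881 mA.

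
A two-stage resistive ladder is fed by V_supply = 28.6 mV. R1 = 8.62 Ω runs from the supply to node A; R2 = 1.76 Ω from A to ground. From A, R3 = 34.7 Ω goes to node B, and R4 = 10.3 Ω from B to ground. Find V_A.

The second stage (R3 + R4 = 45.00 Ω) loads node A in parallel with R2.
R2 ‖ (R3+R4) = 1.694 Ω.
V_A = 28.6 × 1.694/(8.62 + 1.694) = 4.697 mV.

V_A ≈ 4.70 mV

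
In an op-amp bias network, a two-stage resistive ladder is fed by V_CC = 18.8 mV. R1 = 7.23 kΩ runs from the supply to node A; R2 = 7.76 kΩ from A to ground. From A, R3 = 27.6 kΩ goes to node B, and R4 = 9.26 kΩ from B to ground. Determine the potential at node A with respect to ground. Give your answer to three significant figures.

Node A sees R2 in parallel with the series input of stage 2, R3 + R4 = 36.86 kΩ.
Effective lower resistance at A: R2 ‖ 36.86 = 6.410 kΩ.
V_A = 18.8 × 6.410/(7.23 + 6.410) = 8.835 mV.

V_A ≈ 8.84 mV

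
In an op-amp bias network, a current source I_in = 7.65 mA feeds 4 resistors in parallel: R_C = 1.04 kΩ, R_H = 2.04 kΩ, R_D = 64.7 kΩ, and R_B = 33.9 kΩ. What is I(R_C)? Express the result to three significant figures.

Conductances: ΣG = 1/1.04 + 1/2.04 + 1/64.7 + 1/33.9 = 1.497 (1/kΩ).
Current divider: I(R_C) = I_in · G_k/ΣG = 7.65 × (0.9615/1.497) = 7.65 × 0.6424 = 4.915 mA.

I ≈ 4.91 mA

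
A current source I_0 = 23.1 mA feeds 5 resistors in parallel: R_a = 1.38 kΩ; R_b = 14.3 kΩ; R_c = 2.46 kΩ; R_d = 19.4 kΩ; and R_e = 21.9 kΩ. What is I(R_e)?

I ≈ 0.812 mA

Conductances: ΣG = 1/1.38 + 1/14.3 + 1/2.46 + 1/19.4 + 1/21.9 = 1.298 (1/kΩ).
Current divider: I(R_e) = I_0 · G_k/ΣG = 23.1 × (0.04566/1.298) = 23.1 × 0.03517 = 0.8125 mA.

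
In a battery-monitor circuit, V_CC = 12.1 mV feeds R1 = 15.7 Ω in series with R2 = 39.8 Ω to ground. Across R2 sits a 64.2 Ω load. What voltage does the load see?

First combine the lower leg with the load: R2 ‖ R_L = 24.57 Ω.
Now apply the divider: V_out = 12.1 × 0.6101 = 7.382 mV.

V_out ≈ 7.38 mV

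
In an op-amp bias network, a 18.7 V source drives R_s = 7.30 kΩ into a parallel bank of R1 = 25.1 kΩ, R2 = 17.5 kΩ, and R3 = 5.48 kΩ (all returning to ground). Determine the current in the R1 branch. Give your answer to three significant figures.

I ≈ 0.245 mA

Combine the parallel branches: R_p = (1/25.1 + 1/17.5 + 1/5.48)⁻¹ = 3.578 kΩ.
V_A = 18.7 × 3.578/10.88 = 6.151 V.
Branch current I = V_A/R1 = 6.151/25.1 = 0.2451 mA.
(Check via current divider: I_total = 1.719 mA; share G_k/ΣG = 0.1426 → same result.)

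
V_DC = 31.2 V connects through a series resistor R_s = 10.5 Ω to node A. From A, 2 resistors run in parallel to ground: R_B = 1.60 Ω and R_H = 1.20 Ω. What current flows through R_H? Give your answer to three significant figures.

I ≈ 1.59 A

Combine the parallel branches: R_p = (1/1.60 + 1/1.20)⁻¹ = 0.6857 Ω.
Node voltage V_A = V_DC · R_p/(R_s + R_p) = 31.2 × 0.06130 = 1.913 V.
I(R_H) = V_A / R_H = 1.913/1.20 = 1.594 A.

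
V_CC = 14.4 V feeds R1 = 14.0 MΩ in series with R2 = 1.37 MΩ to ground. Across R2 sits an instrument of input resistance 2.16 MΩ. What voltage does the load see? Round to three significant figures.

The load sits in parallel with R2, giving an effective lower resistance R2' = R2·R_L/(R2+R_L) = 0.8383 MΩ.
Voltage divider with the loaded lower leg: V_out = 14.4 × 0.8383/(14.0 + 0.8383) = 14.4 × 0.05650 = 0.8135 V.

V_out ≈ 0.814 V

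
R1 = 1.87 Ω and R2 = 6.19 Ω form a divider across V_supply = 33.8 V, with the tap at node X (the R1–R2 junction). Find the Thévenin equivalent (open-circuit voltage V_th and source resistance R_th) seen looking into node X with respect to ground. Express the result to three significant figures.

Open-circuit (no load on X): V_th = V_supply · R2/(R1 + R2) = 33.8 × 6.19/(1.870 + 6.19) = 25.96 V.
With V_supply suppressed (replaced by a short), R_th = R1 ‖ R2 = (1.870 × 6.19)/(1.870 + 6.19) = 1.436 Ω.

V_th ≈ 26.0 V, R_th ≈ 1.44 Ω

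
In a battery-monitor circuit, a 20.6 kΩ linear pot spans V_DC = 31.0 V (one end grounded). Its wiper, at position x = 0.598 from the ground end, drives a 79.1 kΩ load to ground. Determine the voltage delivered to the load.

V_out ≈ 17.4 V

Split the track: R_lower = x·R_p = 12.32 kΩ, R_upper = (1−x)·R_p = 8.281 kΩ.
(x·R_p) ‖ R_L = 10.66 kΩ.
Loaded-divider output: V_out = 31.0 × 0.5628 = 17.45 V.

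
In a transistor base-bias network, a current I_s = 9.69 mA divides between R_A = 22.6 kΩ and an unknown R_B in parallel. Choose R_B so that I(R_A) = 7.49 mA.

R_B ≈ 76.9 kΩ

In a two-way split, I_A/I_s = R_B/(R_A + R_B).
With f = 0.7730, R_B = R_A · f/(1−f) = 22.6 × 3.405 = 76.94 kΩ.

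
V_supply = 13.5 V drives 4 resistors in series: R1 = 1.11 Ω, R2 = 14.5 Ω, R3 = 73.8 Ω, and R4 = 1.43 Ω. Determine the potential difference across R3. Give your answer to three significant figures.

V ≈ 11.0 V

Series total: ΣR = 1.11 + 14.5 + 73.8 + 1.43 = 90.84 Ω.
By the voltage-divider rule, V = 13.5 × 73.80/90.84 = 10.97 V.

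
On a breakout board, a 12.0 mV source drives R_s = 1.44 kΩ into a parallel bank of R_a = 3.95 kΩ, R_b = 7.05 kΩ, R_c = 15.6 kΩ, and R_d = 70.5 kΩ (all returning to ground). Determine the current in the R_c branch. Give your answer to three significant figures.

Equivalent of the parallel group: R_p = 2.113 kΩ.
V_A = 12.0 × 2.113/3.553 = 7.136 mV.
I(R_c) = V_A / R_c = 7.136/15.6 = 0.4575 µA.

I ≈ 0.457 µA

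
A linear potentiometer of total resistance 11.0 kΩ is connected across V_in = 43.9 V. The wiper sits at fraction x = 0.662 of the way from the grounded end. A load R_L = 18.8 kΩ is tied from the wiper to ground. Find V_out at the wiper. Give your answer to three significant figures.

V_out ≈ 25.7 V

The pot divides into 3.718 kΩ above the wiper and 7.282 kΩ below.
Lower segment in parallel with the load: 7.282 ‖ 18.8 = 5.249 kΩ.
Loaded-divider output: V_out = 43.9 × 0.5854 = 25.70 V.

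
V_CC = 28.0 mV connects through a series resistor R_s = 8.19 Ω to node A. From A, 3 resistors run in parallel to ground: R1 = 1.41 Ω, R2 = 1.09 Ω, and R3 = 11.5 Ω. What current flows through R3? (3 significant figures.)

I ≈ 0.162 mA

Parallel bank: R_p = 1/(1/1.41 + 1/1.09 + 1/11.5) = 0.5836 Ω.
V_A by voltage divider: V_A = 28.0 × 0.5836/(8.19 + 0.5836) = 1.862 mV.
Branch current I = V_A/R3 = 1.862/11.5 = 0.1619 mA.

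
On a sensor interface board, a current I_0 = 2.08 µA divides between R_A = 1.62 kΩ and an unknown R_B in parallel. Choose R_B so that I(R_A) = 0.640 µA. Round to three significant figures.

Two-branch current divider: I_A = I_0 · R_B/(R_A + R_B).
With f = 0.3077, R_B = R_A · f/(1−f) = 1.62 × 0.4444 = 0.7200 kΩ.

R_B ≈ 0.720 kΩ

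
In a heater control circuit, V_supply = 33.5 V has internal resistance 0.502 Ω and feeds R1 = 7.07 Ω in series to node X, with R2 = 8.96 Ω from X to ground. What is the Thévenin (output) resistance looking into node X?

R1' = 0.502 + 7.07 = 7.572 Ω (source resistance + R1).
Looking into X with the source shorted: R_th = R1'·R2/(R1'+R2) = 7.572 × 8.96/16.53 = 4.104 Ω.

R_th ≈ 4.10 Ω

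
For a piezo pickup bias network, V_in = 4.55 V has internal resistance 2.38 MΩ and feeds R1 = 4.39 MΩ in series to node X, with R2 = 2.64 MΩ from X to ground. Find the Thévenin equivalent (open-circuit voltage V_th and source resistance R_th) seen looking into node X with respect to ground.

V_th ≈ 1.28 V, R_th ≈ 1.90 MΩ

R1' = 2.38 + 4.39 = 6.770 MΩ (source resistance + R1).
V_th is the unloaded tap voltage: V_in · R2/(R1'+R2) = 4.55 × 0.2806 = 1.277 V.
Zeroing V_in shorts the top of R1' to ground, so R_th = R1' ‖ R2 = 1.899 MΩ.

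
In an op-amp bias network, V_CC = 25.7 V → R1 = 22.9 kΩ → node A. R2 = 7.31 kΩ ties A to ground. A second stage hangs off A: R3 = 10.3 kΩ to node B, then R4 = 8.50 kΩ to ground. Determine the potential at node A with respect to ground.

Looking into the second stage from A: R3 + R4 = 18.80 kΩ appears in parallel with R2.
R2 ‖ (R3+R4) = 5.263 kΩ.
V_A = 25.7 × 5.263/(22.9 + 5.263) = 4.803 V.

V_A ≈ 4.80 V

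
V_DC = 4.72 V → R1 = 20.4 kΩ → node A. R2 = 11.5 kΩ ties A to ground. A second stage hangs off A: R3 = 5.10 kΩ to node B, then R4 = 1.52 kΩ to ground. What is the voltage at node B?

Looking into the second stage from A: R3 + R4 = 6.620 kΩ appears in parallel with R2.
Effective lower resistance at A: R2 ‖ 6.620 = 4.201 kΩ.
V_A = 4.72 × 4.201/(20.4 + 4.201) = 0.8061 V.
Stage 2 is unloaded, so V_B = V_A · R4/(R3+R4) = 0.8061 × 1.52/6.620 = 0.1851 V.

V_B ≈ 0.185 V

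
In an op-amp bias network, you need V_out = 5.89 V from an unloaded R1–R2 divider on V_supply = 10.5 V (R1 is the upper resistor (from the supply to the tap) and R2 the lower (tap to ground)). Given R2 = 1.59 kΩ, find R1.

R1 ≈ 1.24 kΩ

Required fraction k = V_out/V_supply = 0.5610.
So R1 = R2 · (V_supply/V_out − 1) = 1.59 × (10.5/5.89 − 1) = 1.59 × 0.7827 = 1.244 kΩ.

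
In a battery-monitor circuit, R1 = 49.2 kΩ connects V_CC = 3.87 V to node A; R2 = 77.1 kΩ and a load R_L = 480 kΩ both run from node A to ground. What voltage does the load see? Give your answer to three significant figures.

First combine the lower leg with the load: R2 ‖ R_L = 66.43 kΩ.
Then V_out = V_CC · R2'/(R1 + R2') = 3.87 × 66.43/115.6 = 2.223 V.

V_out ≈ 2.22 V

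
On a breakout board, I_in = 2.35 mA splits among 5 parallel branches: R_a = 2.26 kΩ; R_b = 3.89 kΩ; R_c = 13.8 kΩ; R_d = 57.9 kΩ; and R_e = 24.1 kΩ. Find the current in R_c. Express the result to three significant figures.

Total conductance ΣG = 1/2.26 + 1/3.89 + 1/13.8 + 1/57.9 + 1/24.1 = 0.8308 (units of 1/kΩ).
Current divider: I(R_c) = I_in · G_k/ΣG = 2.35 × (0.07246/0.8308) = 2.35 × 0.08722 = 0.2050 mA.

I ≈ 0.205 mA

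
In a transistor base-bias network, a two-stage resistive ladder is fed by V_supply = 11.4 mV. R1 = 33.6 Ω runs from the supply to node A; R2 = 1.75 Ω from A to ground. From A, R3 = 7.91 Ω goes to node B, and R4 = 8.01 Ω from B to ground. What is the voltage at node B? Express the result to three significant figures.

The second stage (R3 + R4 = 15.92 Ω) loads node A in parallel with R2.
Effective lower resistance at A: R2 ‖ 15.92 = 1.577 Ω.
So V_A = 11.4 × 0.04482 = 0.5110 mV.
Then the unloaded second divider: V_B = V_A × R4/(R3+R4) = 0.5110 × 0.5031 = 0.2571 mV.

V_B ≈ 0.257 mV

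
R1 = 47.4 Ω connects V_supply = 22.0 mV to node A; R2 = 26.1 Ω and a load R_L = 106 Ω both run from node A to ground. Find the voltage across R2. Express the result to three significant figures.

First combine the lower leg with the load: R2 ‖ R_L = 20.94 Ω.
Voltage divider with the loaded lower leg: V_out = 22.0 × 20.94/(47.4 + 20.94) = 22.0 × 0.3064 = 6.742 mV.

V_out ≈ 6.74 mV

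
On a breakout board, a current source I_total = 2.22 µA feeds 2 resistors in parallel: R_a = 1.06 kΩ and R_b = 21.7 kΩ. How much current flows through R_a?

I ≈ 2.12 µA

With just two branches, the current splits inversely with resistance.
So I = 2.22 × 21.7/22.76 = 2.117 µA.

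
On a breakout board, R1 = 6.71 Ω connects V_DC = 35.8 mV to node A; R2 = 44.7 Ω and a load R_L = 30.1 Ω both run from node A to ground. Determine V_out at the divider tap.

V_out ≈ 26.1 mV

The load sits in parallel with R2, giving an effective lower resistance R2' = R2·R_L/(R2+R_L) = 17.99 Ω.
Then V_out = V_DC · R2'/(R1 + R2') = 35.8 × 17.99/24.70 = 26.07 mV.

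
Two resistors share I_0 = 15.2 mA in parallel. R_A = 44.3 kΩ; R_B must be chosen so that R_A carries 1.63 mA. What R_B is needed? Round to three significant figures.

R_B ≈ 5.32 kΩ

The fraction through R_A equals R_B/(R_A+R_B).
With f = 0.1072, R_B = R_A · f/(1−f) = 44.3 × 0.1201 = 5.321 kΩ.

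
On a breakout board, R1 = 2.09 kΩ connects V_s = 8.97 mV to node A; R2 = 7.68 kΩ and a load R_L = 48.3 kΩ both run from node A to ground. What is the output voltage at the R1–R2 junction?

V_out ≈ 6.82 mV

R2 ‖ R_L = (7.68 × 48.3)/(7.68 + 48.3) = 6.626 kΩ.
Voltage divider with the loaded lower leg: V_out = 8.97 × 6.626/(2.09 + 6.626) = 8.97 × 0.7602 = 6.819 mV.
(Unloaded it would be 7.05 mV; the load pulls it down.)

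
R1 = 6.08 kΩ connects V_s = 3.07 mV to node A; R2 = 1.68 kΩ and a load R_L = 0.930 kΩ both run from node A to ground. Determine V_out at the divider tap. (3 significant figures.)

R2 ‖ R_L = (1.68 × 0.930)/(1.68 + 0.930) = 0.5986 kΩ.
Then V_out = V_s · R2'/(R1 + R2') = 3.07 × 0.5986/6.679 = 0.2752 mV.

V_out ≈ 0.275 mV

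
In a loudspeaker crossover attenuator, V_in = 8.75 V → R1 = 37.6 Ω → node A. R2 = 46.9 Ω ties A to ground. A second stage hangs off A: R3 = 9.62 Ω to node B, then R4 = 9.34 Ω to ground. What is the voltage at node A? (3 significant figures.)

V_A ≈ 2.31 V

The second stage (R3 + R4 = 18.96 Ω) loads node A in parallel with R2.
Effective lower resistance at A: R2 ‖ 18.96 = 13.50 Ω.
First divider: V_A = V_in · 13.50/(37.6 + 13.50) = 2.312 V.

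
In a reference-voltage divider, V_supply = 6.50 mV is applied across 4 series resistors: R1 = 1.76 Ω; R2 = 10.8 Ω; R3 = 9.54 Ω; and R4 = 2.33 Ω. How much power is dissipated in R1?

Series current I = V_supply/ΣR = 6.50/24.43 = 0.2661 mA.
P(R1) = I²·R1 = (0.2661)² × 1.76 = 0.1246 µW.

P ≈ 0.125 µW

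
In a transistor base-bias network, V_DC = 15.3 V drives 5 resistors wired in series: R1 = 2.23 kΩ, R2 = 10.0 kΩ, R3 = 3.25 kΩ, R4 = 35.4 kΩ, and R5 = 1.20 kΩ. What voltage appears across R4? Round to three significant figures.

V ≈ 10.4 V

ΣR = 2.23 + 10.0 + 3.25 + 35.4 + 1.20 = 52.08 kΩ.
V = V_DC · R/ΣR = 15.3 × 0.6797 = 10.40 V.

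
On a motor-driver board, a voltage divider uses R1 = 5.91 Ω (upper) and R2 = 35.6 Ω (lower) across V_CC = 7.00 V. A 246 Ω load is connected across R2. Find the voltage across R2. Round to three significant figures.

V_out ≈ 5.88 V

R2 ‖ R_L = (35.6 × 246)/(35.6 + 246) = 31.10 Ω.
Now apply the divider: V_out = 7.00 × 0.8403 = 5.882 V.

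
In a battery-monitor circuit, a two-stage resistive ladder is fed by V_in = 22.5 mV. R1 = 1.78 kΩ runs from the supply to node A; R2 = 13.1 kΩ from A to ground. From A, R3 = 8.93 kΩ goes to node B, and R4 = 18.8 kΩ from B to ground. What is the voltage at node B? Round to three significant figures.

V_B ≈ 12.7 mV

Looking into the second stage from A: R3 + R4 = 27.73 kΩ appears in parallel with R2.
R2 ‖ (R3+R4) = 8.897 kΩ.
V_A = 22.5 × 8.897/(1.78 + 8.897) = 18.75 mV.
Then the unloaded second divider: V_B = V_A × R4/(R3+R4) = 18.75 × 0.6780 = 12.71 mV.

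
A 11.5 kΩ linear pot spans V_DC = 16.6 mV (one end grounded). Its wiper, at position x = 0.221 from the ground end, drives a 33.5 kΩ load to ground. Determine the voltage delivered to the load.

V_out ≈ 3.46 mV

Lower segment x·R_p = 2.542 kΩ; upper segment (1−x)·R_p = 8.959 kΩ.
R_L loads the lower segment: effective lower R = 2.362 kΩ.
V_out = 16.6 × 2.362/(8.959 + 2.362) = 3.464 mV.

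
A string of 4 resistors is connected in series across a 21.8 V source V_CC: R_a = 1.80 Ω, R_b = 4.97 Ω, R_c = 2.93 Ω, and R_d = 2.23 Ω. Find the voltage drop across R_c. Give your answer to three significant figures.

Series total: ΣR = 1.80 + 4.97 + 2.93 + 2.23 = 11.93 Ω.
V = V_CC · R/ΣR = 21.8 × 0.2456 = 5.354 V.

V ≈ 5.35 V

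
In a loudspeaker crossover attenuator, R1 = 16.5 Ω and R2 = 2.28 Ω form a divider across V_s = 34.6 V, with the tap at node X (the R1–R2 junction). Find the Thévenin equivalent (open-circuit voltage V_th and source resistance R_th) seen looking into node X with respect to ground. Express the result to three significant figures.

V_th ≈ 4.20 V, R_th ≈ 2.00 Ω

Open-circuit (no load on X): V_th = V_s · R2/(R1 + R2) = 34.6 × 2.28/(16.50 + 2.28) = 4.201 V.
Looking into X with the source shorted: R_th = R1·R2/(R1+R2) = 16.50 × 2.28/18.78 = 2.003 Ω.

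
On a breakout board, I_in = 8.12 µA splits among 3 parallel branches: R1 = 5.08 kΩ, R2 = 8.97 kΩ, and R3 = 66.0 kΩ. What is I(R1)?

Conductances: ΣG = 1/5.08 + 1/8.97 + 1/66.0 = 0.3235 (1/kΩ).
R1 takes the fraction G_k/ΣG = 0.1969/0.3235 = 0.6085, so I = 8.12 × 0.6085 = 4.941 µA.

I ≈ 4.94 µA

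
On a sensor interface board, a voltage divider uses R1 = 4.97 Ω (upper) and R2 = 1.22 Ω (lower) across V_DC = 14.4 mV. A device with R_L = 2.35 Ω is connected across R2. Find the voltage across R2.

R2 ‖ R_L = (1.22 × 2.35)/(1.22 + 2.35) = 0.8031 Ω.
Now apply the divider: V_out = 14.4 × 0.1391 = 2.003 mV.

V_out ≈ 2.00 mV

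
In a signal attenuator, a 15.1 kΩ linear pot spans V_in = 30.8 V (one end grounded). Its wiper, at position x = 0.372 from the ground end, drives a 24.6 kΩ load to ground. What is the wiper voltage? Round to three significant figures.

V_out ≈ 10.0 V

Split the track: R_lower = x·R_p = 5.617 kΩ, R_upper = (1−x)·R_p = 9.483 kΩ.
Lower segment in parallel with the load: 5.617 ‖ 24.6 = 4.573 kΩ.
Loaded-divider output: V_out = 30.8 × 0.3253 = 10.02 V.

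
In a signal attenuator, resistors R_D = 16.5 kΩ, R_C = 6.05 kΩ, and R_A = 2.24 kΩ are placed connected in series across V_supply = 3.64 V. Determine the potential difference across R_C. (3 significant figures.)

V ≈ 0.888 V

Total series resistance ΣR = 16.5 + 6.05 + 2.24 = 24.79 kΩ.
By the voltage-divider rule, V = 3.64 × 6.050/24.79 = 0.8883 V.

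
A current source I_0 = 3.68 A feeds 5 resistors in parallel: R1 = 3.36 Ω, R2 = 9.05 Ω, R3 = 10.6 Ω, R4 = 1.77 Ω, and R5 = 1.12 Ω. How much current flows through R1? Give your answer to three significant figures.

Conductances: ΣG = 1/3.36 + 1/9.05 + 1/10.6 + 1/1.77 + 1/1.12 = 1.960 (1/Ω).
R1 takes the fraction G_k/ΣG = 0.2976/1.960 = 0.1518, so I = 3.68 × 0.1518 = 0.5587 A.

I ≈ 0.559 A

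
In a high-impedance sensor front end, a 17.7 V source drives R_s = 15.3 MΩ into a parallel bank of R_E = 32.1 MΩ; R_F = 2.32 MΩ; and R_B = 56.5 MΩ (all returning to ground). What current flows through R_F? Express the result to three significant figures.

I ≈ 0.915 µA

Parallel bank: R_p = 1/(1/32.1 + 1/2.32 + 1/56.5) = 2.084 MΩ.
Node voltage V_A = V_s · R_p/(R_s + R_p) = 17.7 × 0.1199 = 2.122 V.
Branch current I = V_A/R_F = 2.122/2.32 = 0.9145 µA.
(Equivalently: I_total = 1.018 µA, then current-divider fraction G_k/ΣG = 0.8982.)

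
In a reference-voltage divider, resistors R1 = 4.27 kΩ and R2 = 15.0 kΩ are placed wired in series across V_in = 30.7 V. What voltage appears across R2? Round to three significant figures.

Series total: ΣR = 4.27 + 15.0 = 19.27 kΩ.
Voltage divider: V = V_in · (15.00 / 19.27) = 30.7 × 0.7784 = 23.90 V.

V ≈ 23.9 V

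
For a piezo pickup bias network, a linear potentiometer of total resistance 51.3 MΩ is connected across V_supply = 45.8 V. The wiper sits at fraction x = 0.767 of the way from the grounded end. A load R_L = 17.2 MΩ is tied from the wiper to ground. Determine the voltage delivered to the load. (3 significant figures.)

V_out ≈ 22.9 V

The pot divides into 11.95 MΩ above the wiper and 39.35 MΩ below.
Lower segment in parallel with the load: 39.35 ‖ 17.2 = 11.97 MΩ.
V_out = 45.8 × 11.97/(11.95 + 11.97) = 22.91 V.
(Unloaded: V_out = x·V_supply = 35.1 V.)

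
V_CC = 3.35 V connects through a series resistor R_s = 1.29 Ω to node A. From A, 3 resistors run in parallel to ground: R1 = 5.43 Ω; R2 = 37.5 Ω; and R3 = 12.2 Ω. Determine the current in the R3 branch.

Combine the parallel branches: R_p = (1/5.43 + 1/37.5 + 1/12.2)⁻¹ = 3.415 Ω.
Node voltage V_A = V_CC · R_p/(R_s + R_p) = 3.35 × 0.7258 = 2.432 V.
I(R3) = V_A / R3 = 2.432/12.2 = 0.1993 A.
(Check via current divider: I_total = 0.7120 A; share G_k/ΣG = 0.2799 → same result.)

I ≈ 0.199 A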